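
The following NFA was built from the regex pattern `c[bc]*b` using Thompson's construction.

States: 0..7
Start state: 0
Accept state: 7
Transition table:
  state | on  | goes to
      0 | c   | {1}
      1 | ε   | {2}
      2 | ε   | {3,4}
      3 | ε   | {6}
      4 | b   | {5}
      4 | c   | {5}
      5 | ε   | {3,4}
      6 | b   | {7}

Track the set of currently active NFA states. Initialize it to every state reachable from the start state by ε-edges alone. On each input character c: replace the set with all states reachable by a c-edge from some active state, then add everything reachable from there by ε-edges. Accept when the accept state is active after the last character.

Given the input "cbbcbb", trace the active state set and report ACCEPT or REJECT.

S₀ = ε-closure({0}) = {0}
'c' @ 1: {1,2,3,4,6}
'b' @ 2: {3,4,5,6,7}  ✓accept
'b' @ 3: {3,4,5,6,7}  ✓accept
'c' @ 4: {3,4,5,6}
'b' @ 5: {3,4,5,6,7}  ✓accept
'b' @ 6: {3,4,5,6,7}  ✓accept
after full input: {3,4,5,6,7}  (accept=7 in)

Answer: ACCEPT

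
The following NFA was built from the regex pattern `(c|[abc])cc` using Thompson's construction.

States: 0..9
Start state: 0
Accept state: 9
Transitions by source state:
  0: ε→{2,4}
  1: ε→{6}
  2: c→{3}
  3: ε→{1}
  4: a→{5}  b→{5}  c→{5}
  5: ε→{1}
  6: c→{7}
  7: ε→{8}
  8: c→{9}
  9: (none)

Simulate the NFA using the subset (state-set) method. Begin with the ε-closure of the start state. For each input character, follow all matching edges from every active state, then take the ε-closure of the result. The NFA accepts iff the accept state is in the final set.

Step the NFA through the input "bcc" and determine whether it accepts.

start: ε-closure({0}) = {0,2,4}
'b' @ 1: {1,5,6}
'c' @ 2: {7,8}
'c' @ 3: {9}  ✓accept
end set {9} — state 9 in

Answer: ACCEPT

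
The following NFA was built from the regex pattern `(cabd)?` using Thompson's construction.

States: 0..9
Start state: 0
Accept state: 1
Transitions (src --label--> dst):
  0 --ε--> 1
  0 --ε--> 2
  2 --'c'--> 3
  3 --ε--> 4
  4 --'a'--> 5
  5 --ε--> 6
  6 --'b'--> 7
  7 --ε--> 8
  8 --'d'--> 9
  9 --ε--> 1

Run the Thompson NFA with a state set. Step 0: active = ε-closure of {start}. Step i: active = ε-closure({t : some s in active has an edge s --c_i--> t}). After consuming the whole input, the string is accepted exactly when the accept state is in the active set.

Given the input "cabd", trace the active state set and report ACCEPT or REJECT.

S₀ = ε-closure({0}) = {0,1,2}
'c' @ 1: {3,4}
'a' @ 2: {5,6}
'b' @ 3: {7,8}
'd' @ 4: {1,9}  (accept∈set)
final: {1,9}; accept 1 in set

Answer: ACCEPT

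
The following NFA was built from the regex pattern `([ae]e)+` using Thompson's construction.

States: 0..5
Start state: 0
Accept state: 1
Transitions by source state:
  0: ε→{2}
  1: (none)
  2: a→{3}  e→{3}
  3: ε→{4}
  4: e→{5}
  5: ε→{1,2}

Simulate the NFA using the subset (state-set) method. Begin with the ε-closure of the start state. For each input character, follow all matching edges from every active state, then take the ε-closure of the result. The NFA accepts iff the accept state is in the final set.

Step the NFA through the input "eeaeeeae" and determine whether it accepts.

initial (ε-close {0}): {0,2}
'e' @ 1: {3,4}
'e' @ 2: {1,2,5}  (accept∈set)
'a' @ 3: {3,4}
'e' @ 4: {1,2,5}  (accept∈set)
'e' @ 5: {3,4}
'e' @ 6: {1,2,5}  (accept∈set)
'a' @ 7: {3,4}
'e' @ 8: {1,2,5}  (accept∈set)
final: {1,2,5}; accept 1 in set

Answer: ACCEPT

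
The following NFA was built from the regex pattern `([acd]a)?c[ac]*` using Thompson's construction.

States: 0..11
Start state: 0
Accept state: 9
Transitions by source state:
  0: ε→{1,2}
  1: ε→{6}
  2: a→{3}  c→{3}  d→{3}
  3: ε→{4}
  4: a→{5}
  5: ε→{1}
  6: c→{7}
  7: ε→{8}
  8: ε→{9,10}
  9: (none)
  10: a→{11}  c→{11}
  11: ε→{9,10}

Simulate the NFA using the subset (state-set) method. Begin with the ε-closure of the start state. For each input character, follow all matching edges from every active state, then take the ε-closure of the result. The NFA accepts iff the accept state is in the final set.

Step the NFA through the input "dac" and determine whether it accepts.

Answer: ACCEPT

Trace:
start: ε-closure({0}) = {0,1,2,6}
'd' @ 1: {3,4}
'a' @ 2: {1,5,6}
'c' @ 3: {7,8,9,10}  [accepting]
end set {7,8,9,10} — state 9 in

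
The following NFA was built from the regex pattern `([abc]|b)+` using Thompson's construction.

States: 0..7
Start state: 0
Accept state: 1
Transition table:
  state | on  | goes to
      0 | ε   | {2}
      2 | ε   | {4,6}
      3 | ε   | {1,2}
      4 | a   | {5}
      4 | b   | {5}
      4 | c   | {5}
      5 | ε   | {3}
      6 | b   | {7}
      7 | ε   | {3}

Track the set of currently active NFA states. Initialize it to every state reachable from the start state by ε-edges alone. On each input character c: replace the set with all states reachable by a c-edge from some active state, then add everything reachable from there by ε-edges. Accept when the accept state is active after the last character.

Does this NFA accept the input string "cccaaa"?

Answer: ACCEPT

Derivation:
start: ε-closure({0}) = {0,2,4,6}
'c' @ 1: {1,2,3,4,5,6}  [accepting]
'c' @ 2: {1,2,3,4,5,6}  [accepting]
'c' @ 3: {1,2,3,4,5,6}  [accepting]
'a' @ 4: {1,2,3,4,5,6}  [accepting]
'a' @ 5: {1,2,3,4,5,6}  [accepting]
'a' @ 6: {1,2,3,4,5,6}  [accepting]
final: {1,2,3,4,5,6}; accept 1 in set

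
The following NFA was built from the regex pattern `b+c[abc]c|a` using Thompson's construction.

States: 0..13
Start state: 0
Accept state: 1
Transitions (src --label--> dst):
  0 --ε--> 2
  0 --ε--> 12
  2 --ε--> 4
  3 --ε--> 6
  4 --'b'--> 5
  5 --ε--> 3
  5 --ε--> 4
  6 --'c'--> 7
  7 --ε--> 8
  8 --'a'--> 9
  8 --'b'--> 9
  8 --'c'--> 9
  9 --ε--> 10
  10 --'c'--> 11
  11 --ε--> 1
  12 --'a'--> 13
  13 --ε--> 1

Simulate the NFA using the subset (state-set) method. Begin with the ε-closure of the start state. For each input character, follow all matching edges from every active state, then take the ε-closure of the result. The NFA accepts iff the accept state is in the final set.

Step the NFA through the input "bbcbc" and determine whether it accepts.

Answer: ACCEPT

Steps:
initial (ε-close {0}): {0,2,4,12}
'b' @ 1: {3,4,5,6}
'b' @ 2: {3,4,5,6}
'c' @ 3: {7,8}
'b' @ 4: {9,10}
'c' @ 5: {1,11}  ✓accept
final: {1,11}; accept 1 in set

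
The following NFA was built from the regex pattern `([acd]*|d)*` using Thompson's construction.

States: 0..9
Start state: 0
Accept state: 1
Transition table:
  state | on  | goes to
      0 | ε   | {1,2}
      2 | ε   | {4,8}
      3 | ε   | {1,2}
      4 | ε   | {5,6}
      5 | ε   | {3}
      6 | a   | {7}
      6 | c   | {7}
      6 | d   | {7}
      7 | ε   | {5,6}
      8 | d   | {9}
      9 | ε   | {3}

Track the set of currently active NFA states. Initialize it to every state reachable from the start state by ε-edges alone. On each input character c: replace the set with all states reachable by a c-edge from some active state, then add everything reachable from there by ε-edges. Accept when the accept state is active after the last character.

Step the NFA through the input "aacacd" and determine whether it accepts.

initial (ε-close {0}): {0,1,2,3,4,5,6,8}
'a' @ 1: {1,2,3,4,5,6,7,8}  ✓accept
'a' @ 2: {1,2,3,4,5,6,7,8}  ✓accept
'c' @ 3: {1,2,3,4,5,6,7,8}  ✓accept
'a' @ 4: {1,2,3,4,5,6,7,8}  ✓accept
'c' @ 5: {1,2,3,4,5,6,7,8}  ✓accept
'd' @ 6: {1,2,3,4,5,6,7,8,9}  ✓accept
after full input: {1,2,3,4,5,6,7,8,9}  (accept=1 in)

Answer: ACCEPT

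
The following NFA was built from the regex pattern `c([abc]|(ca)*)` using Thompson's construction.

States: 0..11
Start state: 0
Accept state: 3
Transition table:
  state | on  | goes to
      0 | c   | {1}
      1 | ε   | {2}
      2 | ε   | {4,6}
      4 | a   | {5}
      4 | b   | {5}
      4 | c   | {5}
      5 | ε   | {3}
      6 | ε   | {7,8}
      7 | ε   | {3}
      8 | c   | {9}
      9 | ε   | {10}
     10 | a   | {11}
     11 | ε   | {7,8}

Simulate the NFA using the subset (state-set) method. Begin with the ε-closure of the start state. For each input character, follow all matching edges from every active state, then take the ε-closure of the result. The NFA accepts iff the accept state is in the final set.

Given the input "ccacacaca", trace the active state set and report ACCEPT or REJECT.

initial (ε-close {0}): {0}
'c' @ 1: {1,2,3,4,6,7,8}  (accept∈set)
'c' @ 2: {3,5,9,10}  (accept∈set)
'a' @ 3: {3,7,8,11}  (accept∈set)
'c' @ 4: {9,10}
'a' @ 5: {3,7,8,11}  (accept∈set)
'c' @ 6: {9,10}
'a' @ 7: {3,7,8,11}  (accept∈set)
'c' @ 8: {9,10}
'a' @ 9: {3,7,8,11}  (accept∈set)
end set {3,7,8,11} — state 3 in

Answer: ACCEPT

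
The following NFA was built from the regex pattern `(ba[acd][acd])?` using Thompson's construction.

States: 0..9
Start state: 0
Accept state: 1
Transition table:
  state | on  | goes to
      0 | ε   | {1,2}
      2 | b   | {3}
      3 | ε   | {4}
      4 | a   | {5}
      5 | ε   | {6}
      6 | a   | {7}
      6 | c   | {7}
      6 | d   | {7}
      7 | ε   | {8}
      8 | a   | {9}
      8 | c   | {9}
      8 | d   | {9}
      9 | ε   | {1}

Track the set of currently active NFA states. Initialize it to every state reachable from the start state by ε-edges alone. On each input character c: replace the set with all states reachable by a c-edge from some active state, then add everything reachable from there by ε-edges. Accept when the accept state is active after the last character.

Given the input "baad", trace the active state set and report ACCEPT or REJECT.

Answer: ACCEPT

Trace:
S₀ = ε-closure({0}) = {0,1,2}
'b' @ 1: {3,4}
'a' @ 2: {5,6}
'a' @ 3: {7,8}
'd' @ 4: {1,9}  (accept∈set)
end set {1,9} — state 1 in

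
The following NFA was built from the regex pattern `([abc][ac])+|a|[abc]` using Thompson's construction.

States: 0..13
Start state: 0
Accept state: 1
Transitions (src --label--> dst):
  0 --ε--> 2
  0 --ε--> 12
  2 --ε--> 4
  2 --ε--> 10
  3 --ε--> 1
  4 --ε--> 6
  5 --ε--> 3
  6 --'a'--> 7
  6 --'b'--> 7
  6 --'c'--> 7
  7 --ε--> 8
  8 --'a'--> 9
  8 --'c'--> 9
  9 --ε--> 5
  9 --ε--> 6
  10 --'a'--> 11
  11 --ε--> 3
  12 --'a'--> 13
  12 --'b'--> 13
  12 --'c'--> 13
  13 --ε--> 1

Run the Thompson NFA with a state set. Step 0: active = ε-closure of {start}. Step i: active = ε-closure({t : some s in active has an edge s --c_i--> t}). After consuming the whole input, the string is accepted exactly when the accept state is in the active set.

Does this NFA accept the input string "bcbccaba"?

S₀ = ε-closure({0}) = {0,2,4,6,10,12}
'b' @ 1: {1,7,8,13}  [accepting]
'c' @ 2: {1,3,5,6,9}  [accepting]
'b' @ 3: {7,8}
'c' @ 4: {1,3,5,6,9}  [accepting]
'c' @ 5: {7,8}
'a' @ 6: {1,3,5,6,9}  [accepting]
'b' @ 7: {7,8}
'a' @ 8: {1,3,5,6,9}  [accepting]
final: {1,3,5,6,9}; accept 1 in set

Answer: ACCEPT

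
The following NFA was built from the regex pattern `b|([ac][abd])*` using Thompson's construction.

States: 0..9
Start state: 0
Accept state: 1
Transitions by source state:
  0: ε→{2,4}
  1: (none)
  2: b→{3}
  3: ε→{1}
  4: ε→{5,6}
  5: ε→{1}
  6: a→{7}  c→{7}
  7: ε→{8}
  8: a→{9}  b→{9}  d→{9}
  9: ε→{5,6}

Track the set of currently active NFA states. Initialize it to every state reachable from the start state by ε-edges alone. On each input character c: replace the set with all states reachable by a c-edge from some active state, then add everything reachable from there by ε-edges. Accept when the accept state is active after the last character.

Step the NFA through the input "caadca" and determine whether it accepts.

start: ε-closure({0}) = {0,1,2,4,5,6}
'c' @ 1: {7,8}
'a' @ 2: {1,5,6,9}  [accepting]
'a' @ 3: {7,8}
'd' @ 4: {1,5,6,9}  [accepting]
'c' @ 5: {7,8}
'a' @ 6: {1,5,6,9}  [accepting]
after full input: {1,5,6,9}  (accept=1 in)

Answer: ACCEPT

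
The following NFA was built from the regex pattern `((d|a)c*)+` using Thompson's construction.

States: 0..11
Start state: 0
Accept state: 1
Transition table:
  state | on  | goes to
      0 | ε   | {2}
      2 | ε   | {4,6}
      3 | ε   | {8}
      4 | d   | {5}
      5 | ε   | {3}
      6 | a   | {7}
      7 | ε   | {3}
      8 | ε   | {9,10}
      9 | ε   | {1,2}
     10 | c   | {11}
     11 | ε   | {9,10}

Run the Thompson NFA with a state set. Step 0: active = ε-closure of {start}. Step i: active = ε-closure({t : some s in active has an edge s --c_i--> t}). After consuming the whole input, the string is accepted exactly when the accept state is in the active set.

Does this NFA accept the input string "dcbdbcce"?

start: ε-closure({0}) = {0,2,4,6}
'd' @ 1: {1,2,3,4,5,6,8,9,10}  ✓accept
'c' @ 2: {1,2,4,6,9,10,11}  ✓accept
'b' @ 3: {}  — dead — no transitions
rest 'dbcce' ignored (set empty)
final: {}; accept 1 not in set

Answer: REJECT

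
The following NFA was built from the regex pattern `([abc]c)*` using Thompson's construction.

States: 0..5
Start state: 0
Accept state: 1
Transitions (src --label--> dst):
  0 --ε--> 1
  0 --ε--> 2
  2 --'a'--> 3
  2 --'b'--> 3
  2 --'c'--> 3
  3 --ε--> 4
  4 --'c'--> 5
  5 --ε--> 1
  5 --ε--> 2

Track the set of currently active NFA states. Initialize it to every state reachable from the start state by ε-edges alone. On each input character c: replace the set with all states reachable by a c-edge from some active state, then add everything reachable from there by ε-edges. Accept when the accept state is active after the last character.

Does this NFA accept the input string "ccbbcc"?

initial (ε-close {0}): {0,1,2}
'c' @ 1: {3,4}
'c' @ 2: {1,2,5}  [accepting]
'b' @ 3: {3,4}
'b' @ 4: {}  — state set empty
rest 'cc' ignored (set empty)
final: {}; accept 1 not in set

Answer: REJECT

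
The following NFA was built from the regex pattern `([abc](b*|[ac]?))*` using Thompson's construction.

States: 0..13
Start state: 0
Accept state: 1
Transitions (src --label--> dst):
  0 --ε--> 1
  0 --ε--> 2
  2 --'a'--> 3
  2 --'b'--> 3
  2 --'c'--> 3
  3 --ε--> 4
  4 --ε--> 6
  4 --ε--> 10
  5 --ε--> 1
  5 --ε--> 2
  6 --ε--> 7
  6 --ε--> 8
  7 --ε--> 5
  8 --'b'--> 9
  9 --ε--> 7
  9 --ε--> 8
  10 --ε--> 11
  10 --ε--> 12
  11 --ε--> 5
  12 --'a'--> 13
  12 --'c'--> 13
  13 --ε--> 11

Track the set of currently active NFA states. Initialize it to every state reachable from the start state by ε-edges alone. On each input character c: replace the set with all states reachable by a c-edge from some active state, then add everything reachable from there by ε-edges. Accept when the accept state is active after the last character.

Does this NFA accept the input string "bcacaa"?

Answer: ACCEPT

Trace:
start: ε-closure({0}) = {0,1,2}
'b' @ 1: {1,2,3,4,5,6,7,8,10,11,12}  [accepting]
'c' @ 2: {1,2,3,4,5,6,7,8,10,11,12,13}  [accepting]
'a' @ 3: {1,2,3,4,5,6,7,8,10,11,12,13}  [accepting]
'c' @ 4: {1,2,3,4,5,6,7,8,10,11,12,13}  [accepting]
'a' @ 5: {1,2,3,4,5,6,7,8,10,11,12,13}  [accepting]
'a' @ 6: {1,2,3,4,5,6,7,8,10,11,12,13}  [accepting]
final: {1,2,3,4,5,6,7,8,10,11,12,13}; accept 1 in set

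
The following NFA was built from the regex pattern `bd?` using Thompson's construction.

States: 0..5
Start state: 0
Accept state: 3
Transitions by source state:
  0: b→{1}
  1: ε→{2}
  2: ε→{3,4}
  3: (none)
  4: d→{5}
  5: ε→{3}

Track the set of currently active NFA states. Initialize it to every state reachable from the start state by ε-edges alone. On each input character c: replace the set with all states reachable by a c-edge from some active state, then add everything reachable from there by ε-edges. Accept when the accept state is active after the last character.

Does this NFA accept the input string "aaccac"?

Answer: REJECT

Derivation:
S₀ = ε-closure({0}) = {0}
'a' @ 1: {}  — no active states
rest 'accac' ignored (set empty)
end set {} — state 3 not in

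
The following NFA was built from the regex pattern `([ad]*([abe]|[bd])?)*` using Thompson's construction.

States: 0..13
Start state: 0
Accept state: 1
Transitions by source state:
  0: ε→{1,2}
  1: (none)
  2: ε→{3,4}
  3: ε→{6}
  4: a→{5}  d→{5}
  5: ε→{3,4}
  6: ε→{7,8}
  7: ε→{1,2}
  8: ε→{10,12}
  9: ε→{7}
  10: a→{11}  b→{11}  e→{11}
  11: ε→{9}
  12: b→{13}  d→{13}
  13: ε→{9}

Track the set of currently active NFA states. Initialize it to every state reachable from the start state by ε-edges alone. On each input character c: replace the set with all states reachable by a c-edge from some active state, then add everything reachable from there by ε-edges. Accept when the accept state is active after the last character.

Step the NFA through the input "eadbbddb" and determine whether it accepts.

S₀ = ε-closure({0}) = {0,1,2,3,4,6,7,8,10,12}
'e' @ 1: {1,2,3,4,6,7,8,9,10,11,12}  (accept∈set)
'a' @ 2: {1,2,3,4,5,6,7,8,9,10,11,12}  (accept∈set)
'd' @ 3: {1,2,3,4,5,6,7,8,9,10,12,13}  (accept∈set)
'b' @ 4: {1,2,3,4,6,7,8,9,10,11,12,13}  (accept∈set)
'b' @ 5: {1,2,3,4,6,7,8,9,10,11,12,13}  (accept∈set)
'd' @ 6: {1,2,3,4,5,6,7,8,9,10,12,13}  (accept∈set)
'd' @ 7: {1,2,3,4,5,6,7,8,9,10,12,13}  (accept∈set)
'b' @ 8: {1,2,3,4,6,7,8,9,10,11,12,13}  (accept∈set)
final: {1,2,3,4,6,7,8,9,10,11,12,13}; accept 1 in set

Answer: ACCEPT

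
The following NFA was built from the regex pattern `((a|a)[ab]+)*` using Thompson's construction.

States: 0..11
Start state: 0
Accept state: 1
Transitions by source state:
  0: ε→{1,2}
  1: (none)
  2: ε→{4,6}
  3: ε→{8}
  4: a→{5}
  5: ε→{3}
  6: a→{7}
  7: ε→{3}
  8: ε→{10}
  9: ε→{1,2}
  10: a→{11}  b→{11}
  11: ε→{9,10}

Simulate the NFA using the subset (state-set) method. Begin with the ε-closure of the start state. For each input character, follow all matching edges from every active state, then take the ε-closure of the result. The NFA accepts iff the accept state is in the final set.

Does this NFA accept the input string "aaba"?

S₀ = ε-closure({0}) = {0,1,2,4,6}
'a' @ 1: {3,5,7,8,10}
'a' @ 2: {1,2,4,6,9,10,11}  ✓accept
'b' @ 3: {1,2,4,6,9,10,11}  ✓accept
'a' @ 4: {1,2,3,4,5,6,7,8,9,10,11}  ✓accept
final: {1,2,3,4,5,6,7,8,9,10,11}; accept 1 in set

Answer: ACCEPT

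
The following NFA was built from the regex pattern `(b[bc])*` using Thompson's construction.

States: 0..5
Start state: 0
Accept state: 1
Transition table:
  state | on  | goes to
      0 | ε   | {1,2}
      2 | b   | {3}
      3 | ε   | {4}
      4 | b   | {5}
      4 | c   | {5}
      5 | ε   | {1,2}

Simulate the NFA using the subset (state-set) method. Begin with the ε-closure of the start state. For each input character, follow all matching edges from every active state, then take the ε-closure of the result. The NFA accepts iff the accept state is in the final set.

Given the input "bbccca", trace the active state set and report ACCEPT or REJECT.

Answer: REJECT

Steps:
start: ε-closure({0}) = {0,1,2}
'b' @ 1: {3,4}
'b' @ 2: {1,2,5}  [accepting]
'c' @ 3: {}  — state set empty
rest 'cca' ignored (set empty)
after full input: {}  (accept=1 not in)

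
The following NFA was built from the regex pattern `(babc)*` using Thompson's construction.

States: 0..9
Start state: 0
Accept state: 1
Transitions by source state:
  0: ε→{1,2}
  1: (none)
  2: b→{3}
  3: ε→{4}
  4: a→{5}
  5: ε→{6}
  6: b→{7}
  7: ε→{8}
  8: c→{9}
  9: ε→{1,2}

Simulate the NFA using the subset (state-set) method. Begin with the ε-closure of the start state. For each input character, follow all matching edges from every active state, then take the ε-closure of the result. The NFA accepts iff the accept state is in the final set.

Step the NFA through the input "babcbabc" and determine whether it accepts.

Answer: ACCEPT

Steps:
S₀ = ε-closure({0}) = {0,1,2}
'b' @ 1: {3,4}
'a' @ 2: {5,6}
'b' @ 3: {7,8}
'c' @ 4: {1,2,9}  ✓accept
'b' @ 5: {3,4}
'a' @ 6: {5,6}
'b' @ 7: {7,8}
'c' @ 8: {1,2,9}  ✓accept
final: {1,2,9}; accept 1 in set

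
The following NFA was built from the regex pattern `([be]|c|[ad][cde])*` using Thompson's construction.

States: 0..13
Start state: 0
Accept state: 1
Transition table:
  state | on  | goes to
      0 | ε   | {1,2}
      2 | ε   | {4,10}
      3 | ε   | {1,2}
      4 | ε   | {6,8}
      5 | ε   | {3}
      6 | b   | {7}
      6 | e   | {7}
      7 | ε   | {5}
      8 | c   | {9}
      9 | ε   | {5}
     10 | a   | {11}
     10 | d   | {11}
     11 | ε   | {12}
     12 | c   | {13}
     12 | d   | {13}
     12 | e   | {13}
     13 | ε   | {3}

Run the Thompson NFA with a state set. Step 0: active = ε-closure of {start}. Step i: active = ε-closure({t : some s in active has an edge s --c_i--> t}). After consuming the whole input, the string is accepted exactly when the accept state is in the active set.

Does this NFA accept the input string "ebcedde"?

start: ε-closure({0}) = {0,1,2,4,6,8,10}
'e' @ 1: {1,2,3,4,5,6,7,8,10}  (accept∈set)
'b' @ 2: {1,2,3,4,5,6,7,8,10}  (accept∈set)
'c' @ 3: {1,2,3,4,5,6,8,9,10}  (accept∈set)
'e' @ 4: {1,2,3,4,5,6,7,8,10}  (accept∈set)
'd' @ 5: {11,12}
'd' @ 6: {1,2,3,4,6,8,10,13}  (accept∈set)
'e' @ 7: {1,2,3,4,5,6,7,8,10}  (accept∈set)
final: {1,2,3,4,5,6,7,8,10}; accept 1 in set

Answer: ACCEPT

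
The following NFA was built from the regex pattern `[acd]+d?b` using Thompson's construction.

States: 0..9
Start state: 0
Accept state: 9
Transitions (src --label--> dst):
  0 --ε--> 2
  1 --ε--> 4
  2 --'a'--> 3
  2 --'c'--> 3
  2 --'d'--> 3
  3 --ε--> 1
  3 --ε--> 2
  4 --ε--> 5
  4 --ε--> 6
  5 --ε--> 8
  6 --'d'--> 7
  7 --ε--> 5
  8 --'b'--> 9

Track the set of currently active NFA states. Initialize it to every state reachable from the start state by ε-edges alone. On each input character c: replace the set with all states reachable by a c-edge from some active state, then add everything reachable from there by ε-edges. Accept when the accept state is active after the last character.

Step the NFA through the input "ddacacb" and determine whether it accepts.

Answer: ACCEPT

Derivation:
start: ε-closure({0}) = {0,2}
'd' @ 1: {1,2,3,4,5,6,8}
'd' @ 2: {1,2,3,4,5,6,7,8}
'a' @ 3: {1,2,3,4,5,6,8}
'c' @ 4: {1,2,3,4,5,6,8}
'a' @ 5: {1,2,3,4,5,6,8}
'c' @ 6: {1,2,3,4,5,6,8}
'b' @ 7: {9}  [accepting]
final: {9}; accept 9 in set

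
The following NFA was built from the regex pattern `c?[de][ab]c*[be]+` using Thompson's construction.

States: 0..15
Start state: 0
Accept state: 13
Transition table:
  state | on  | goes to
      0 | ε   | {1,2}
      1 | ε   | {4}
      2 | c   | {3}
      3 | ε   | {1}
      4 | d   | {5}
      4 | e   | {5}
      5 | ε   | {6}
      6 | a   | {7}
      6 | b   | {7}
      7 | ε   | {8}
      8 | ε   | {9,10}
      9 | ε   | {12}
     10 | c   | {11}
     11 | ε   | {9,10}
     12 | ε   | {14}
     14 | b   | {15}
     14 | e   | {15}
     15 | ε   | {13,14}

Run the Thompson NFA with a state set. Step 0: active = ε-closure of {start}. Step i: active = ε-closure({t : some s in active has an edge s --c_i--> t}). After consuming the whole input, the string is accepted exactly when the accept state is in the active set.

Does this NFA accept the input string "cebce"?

initial (ε-close {0}): {0,1,2,4}
'c' @ 1: {1,3,4}
'e' @ 2: {5,6}
'b' @ 3: {7,8,9,10,12,14}
'c' @ 4: {9,10,11,12,14}
'e' @ 5: {13,14,15}  ✓accept
final: {13,14,15}; accept 13 in set

Answer: ACCEPT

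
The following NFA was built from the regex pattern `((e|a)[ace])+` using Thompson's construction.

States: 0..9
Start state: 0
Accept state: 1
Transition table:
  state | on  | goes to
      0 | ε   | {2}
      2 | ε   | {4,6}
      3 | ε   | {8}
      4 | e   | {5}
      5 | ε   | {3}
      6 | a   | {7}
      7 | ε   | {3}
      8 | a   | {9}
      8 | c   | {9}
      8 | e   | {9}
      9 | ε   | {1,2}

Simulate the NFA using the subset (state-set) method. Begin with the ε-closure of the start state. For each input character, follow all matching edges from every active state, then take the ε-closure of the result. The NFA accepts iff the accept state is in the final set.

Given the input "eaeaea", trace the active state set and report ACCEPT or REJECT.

S₀ = ε-closure({0}) = {0,2,4,6}
'e' @ 1: {3,5,8}
'a' @ 2: {1,2,4,6,9}  ✓accept
'e' @ 3: {3,5,8}
'a' @ 4: {1,2,4,6,9}  ✓accept
'e' @ 5: {3,5,8}
'a' @ 6: {1,2,4,6,9}  ✓accept
end set {1,2,4,6,9} — state 1 in

Answer: ACCEPT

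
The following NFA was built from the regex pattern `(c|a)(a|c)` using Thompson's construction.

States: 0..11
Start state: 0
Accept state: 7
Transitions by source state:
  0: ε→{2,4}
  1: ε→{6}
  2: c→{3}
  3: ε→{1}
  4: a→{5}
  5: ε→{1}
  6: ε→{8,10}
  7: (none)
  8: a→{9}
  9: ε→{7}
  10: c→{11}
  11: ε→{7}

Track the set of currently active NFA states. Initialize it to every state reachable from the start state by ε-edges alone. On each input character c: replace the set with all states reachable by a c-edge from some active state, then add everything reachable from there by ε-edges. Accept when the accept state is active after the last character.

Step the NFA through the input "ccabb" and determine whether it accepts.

S₀ = ε-closure({0}) = {0,2,4}
'c' @ 1: {1,3,6,8,10}
'c' @ 2: {7,11}  ✓accept
'a' @ 3: {}  — no active states
rest 'bb' ignored (set empty)
after full input: {}  (accept=7 not in)

Answer: REJECT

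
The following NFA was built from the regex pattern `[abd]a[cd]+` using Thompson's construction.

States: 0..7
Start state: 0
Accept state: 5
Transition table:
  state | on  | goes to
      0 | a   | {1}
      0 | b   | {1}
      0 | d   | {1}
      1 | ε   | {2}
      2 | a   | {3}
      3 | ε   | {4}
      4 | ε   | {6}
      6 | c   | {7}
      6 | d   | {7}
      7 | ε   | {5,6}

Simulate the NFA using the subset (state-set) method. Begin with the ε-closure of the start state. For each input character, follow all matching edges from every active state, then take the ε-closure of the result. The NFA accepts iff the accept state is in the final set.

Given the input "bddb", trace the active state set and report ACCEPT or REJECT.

Answer: REJECT

Derivation:
start: ε-closure({0}) = {0}
'b' @ 1: {1,2}
'd' @ 2: {}  — no active states
rest 'db' ignored (set empty)
end set {} — state 5 not in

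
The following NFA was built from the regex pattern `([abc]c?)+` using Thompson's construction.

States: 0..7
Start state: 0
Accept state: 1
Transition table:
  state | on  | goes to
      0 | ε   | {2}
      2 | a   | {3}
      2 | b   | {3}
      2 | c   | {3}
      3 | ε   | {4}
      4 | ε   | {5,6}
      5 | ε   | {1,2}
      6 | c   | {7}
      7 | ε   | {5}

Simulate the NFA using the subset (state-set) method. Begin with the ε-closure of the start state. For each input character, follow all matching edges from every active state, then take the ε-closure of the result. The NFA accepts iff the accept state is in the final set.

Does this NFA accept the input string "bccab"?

Answer: ACCEPT

Derivation:
start: ε-closure({0}) = {0,2}
'b' @ 1: {1,2,3,4,5,6}  (accept∈set)
'c' @ 2: {1,2,3,4,5,6,7}  (accept∈set)
'c' @ 3: {1,2,3,4,5,6,7}  (accept∈set)
'a' @ 4: {1,2,3,4,5,6}  (accept∈set)
'b' @ 5: {1,2,3,4,5,6}  (accept∈set)
after full input: {1,2,3,4,5,6}  (accept=1 in)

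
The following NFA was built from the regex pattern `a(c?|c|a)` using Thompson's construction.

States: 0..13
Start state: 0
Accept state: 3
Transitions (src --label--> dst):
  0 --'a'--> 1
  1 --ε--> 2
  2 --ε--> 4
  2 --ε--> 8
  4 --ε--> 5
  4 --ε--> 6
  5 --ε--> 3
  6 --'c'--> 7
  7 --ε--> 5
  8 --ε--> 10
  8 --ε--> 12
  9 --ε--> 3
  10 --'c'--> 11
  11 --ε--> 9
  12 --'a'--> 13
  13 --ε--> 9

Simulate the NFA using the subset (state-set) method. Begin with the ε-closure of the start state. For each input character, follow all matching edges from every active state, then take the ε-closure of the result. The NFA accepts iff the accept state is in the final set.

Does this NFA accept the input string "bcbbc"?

S₀ = ε-closure({0}) = {0}
'b' @ 1: {}  — dead — no transitions
rest 'cbbc' ignored (set empty)
end set {} — state 3 not in

Answer: REJECT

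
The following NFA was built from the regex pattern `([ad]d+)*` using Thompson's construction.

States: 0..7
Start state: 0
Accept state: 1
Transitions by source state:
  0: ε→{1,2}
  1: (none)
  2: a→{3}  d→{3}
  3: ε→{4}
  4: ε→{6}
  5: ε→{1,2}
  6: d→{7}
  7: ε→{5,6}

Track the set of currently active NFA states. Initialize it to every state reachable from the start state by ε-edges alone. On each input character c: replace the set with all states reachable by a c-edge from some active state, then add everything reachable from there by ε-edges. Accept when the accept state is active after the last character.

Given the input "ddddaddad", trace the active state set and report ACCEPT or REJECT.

Answer: ACCEPT

Steps:
S₀ = ε-closure({0}) = {0,1,2}
'd' @ 1: {3,4,6}
'd' @ 2: {1,2,5,6,7}  ✓accept
'd' @ 3: {1,2,3,4,5,6,7}  ✓accept
'd' @ 4: {1,2,3,4,5,6,7}  ✓accept
'a' @ 5: {3,4,6}
'd' @ 6: {1,2,5,6,7}  ✓accept
'd' @ 7: {1,2,3,4,5,6,7}  ✓accept
'a' @ 8: {3,4,6}
'd' @ 9: {1,2,5,6,7}  ✓accept
end set {1,2,5,6,7} — state 1 in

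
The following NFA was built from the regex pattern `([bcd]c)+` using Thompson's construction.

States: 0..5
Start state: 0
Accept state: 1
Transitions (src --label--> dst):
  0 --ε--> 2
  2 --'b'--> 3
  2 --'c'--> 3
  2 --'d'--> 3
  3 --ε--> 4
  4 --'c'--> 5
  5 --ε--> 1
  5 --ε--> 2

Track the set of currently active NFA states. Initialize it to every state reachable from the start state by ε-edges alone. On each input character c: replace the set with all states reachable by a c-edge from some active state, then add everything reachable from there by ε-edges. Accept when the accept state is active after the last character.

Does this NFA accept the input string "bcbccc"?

S₀ = ε-closure({0}) = {0,2}
'b' @ 1: {3,4}
'c' @ 2: {1,2,5}  (accept∈set)
'b' @ 3: {3,4}
'c' @ 4: {1,2,5}  (accept∈set)
'c' @ 5: {3,4}
'c' @ 6: {1,2,5}  (accept∈set)
final: {1,2,5}; accept 1 in set

Answer: ACCEPT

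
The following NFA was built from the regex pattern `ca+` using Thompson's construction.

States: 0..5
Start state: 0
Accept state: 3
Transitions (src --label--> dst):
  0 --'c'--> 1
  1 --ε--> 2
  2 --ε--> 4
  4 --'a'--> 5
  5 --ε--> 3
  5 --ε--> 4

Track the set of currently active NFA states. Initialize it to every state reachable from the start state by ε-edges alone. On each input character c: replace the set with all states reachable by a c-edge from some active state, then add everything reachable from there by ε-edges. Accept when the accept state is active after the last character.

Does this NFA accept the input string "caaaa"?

start: ε-closure({0}) = {0}
'c' @ 1: {1,2,4}
'a' @ 2: {3,4,5}  (accept∈set)
'a' @ 3: {3,4,5}  (accept∈set)
'a' @ 4: {3,4,5}  (accept∈set)
'a' @ 5: {3,4,5}  (accept∈set)
end set {3,4,5} — state 3 in

Answer: ACCEPT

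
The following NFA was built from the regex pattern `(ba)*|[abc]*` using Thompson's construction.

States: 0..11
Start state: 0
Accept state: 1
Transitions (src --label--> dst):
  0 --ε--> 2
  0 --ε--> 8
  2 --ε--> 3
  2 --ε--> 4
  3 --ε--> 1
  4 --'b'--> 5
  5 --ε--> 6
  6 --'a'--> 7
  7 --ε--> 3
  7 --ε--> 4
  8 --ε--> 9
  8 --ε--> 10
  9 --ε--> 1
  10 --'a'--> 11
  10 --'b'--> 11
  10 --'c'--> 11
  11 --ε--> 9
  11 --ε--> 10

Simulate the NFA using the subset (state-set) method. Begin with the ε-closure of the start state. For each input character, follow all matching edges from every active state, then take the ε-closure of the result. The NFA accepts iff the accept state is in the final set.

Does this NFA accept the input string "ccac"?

start: ε-closure({0}) = {0,1,2,3,4,8,9,10}
'c' @ 1: {1,9,10,11}  ✓accept
'c' @ 2: {1,9,10,11}  ✓accept
'a' @ 3: {1,9,10,11}  ✓accept
'c' @ 4: {1,9,10,11}  ✓accept
final: {1,9,10,11}; accept 1 in set

Answer: ACCEPT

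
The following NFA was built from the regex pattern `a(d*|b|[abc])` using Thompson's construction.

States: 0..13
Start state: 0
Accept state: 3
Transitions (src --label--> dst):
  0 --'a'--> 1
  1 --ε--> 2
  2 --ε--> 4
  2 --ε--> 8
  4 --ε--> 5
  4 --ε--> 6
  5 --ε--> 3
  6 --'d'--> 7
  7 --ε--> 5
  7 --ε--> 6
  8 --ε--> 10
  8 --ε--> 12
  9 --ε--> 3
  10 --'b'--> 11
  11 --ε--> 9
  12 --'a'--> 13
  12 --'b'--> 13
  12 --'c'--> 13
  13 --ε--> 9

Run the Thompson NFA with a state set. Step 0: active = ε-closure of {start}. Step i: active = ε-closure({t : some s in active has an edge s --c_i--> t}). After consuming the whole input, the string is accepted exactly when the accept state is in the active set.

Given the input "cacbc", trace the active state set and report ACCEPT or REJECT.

Answer: REJECT

Trace:
S₀ = ε-closure({0}) = {0}
'c' @ 1: {}  — dead — no transitions
rest 'acbc' ignored (set empty)
end set {} — state 3 not in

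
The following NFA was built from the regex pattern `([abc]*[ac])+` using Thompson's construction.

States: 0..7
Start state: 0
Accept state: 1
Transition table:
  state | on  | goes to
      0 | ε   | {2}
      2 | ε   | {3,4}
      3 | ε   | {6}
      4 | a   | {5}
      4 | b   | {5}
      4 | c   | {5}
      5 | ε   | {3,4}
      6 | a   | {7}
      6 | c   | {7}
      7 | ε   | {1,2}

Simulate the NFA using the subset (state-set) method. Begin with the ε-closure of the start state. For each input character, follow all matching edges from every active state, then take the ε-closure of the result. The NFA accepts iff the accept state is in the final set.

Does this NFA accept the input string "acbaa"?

Answer: ACCEPT

Steps:
start: ε-closure({0}) = {0,2,3,4,6}
'a' @ 1: {1,2,3,4,5,6,7}  [accepting]
'c' @ 2: {1,2,3,4,5,6,7}  [accepting]
'b' @ 3: {3,4,5,6}
'a' @ 4: {1,2,3,4,5,6,7}  [accepting]
'a' @ 5: {1,2,3,4,5,6,7}  [accepting]
end set {1,2,3,4,5,6,7} — state 1 in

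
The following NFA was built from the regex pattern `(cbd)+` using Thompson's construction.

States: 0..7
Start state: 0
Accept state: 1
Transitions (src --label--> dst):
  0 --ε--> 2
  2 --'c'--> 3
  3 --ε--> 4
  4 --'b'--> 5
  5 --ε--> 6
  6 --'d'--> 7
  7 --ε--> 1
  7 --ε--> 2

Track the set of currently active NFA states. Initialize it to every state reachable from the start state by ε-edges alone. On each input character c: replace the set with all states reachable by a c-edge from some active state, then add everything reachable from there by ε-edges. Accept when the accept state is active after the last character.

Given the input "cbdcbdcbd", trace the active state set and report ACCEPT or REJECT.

Answer: ACCEPT

Derivation:
start: ε-closure({0}) = {0,2}
'c' @ 1: {3,4}
'b' @ 2: {5,6}
'd' @ 3: {1,2,7}  [accepting]
'c' @ 4: {3,4}
'b' @ 5: {5,6}
'd' @ 6: {1,2,7}  [accepting]
'c' @ 7: {3,4}
'b' @ 8: {5,6}
'd' @ 9: {1,2,7}  [accepting]
final: {1,2,7}; accept 1 in set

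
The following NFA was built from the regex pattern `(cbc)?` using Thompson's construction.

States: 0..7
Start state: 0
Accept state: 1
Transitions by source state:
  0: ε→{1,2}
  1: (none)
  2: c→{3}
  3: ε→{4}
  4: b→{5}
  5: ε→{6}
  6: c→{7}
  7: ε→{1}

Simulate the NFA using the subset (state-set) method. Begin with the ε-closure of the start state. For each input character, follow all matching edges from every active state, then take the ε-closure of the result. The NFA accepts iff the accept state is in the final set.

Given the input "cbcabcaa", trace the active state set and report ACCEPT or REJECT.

Answer: REJECT

Trace:
initial (ε-close {0}): {0,1,2}
'c' @ 1: {3,4}
'b' @ 2: {5,6}
'c' @ 3: {1,7}  [accepting]
'a' @ 4: {}  — dead — no transitions
rest 'bcaa' ignored (set empty)
after full input: {}  (accept=1 not in)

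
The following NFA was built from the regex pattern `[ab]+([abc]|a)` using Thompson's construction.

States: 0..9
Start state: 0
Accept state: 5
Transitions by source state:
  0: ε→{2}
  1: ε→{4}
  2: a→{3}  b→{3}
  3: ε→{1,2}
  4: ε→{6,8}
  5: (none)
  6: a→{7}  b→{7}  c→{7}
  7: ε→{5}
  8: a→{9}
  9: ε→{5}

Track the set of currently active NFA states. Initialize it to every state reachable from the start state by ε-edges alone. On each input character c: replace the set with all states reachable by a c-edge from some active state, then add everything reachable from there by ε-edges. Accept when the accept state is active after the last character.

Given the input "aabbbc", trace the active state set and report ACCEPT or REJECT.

start: ε-closure({0}) = {0,2}
'a' @ 1: {1,2,3,4,6,8}
'a' @ 2: {1,2,3,4,5,6,7,8,9}  ✓accept
'b' @ 3: {1,2,3,4,5,6,7,8}  ✓accept
'b' @ 4: {1,2,3,4,5,6,7,8}  ✓accept
'b' @ 5: {1,2,3,4,5,6,7,8}  ✓accept
'c' @ 6: {5,7}  ✓accept
final: {5,7}; accept 5 in set

Answer: ACCEPT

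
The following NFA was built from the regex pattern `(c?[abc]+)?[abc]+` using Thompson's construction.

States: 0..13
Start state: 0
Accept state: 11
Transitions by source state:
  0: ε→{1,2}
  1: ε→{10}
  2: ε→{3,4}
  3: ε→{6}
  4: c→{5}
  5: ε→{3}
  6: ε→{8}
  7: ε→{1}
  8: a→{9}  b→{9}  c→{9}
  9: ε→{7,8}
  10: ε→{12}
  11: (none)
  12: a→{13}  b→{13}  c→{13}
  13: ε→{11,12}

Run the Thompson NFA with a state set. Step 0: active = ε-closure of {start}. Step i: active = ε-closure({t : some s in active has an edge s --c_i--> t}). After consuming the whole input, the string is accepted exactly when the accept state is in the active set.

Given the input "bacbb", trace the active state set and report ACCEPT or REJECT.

S₀ = ε-closure({0}) = {0,1,2,3,4,6,8,10,12}
'b' @ 1: {1,7,8,9,10,11,12,13}  (accept∈set)
'a' @ 2: {1,7,8,9,10,11,12,13}  (accept∈set)
'c' @ 3: {1,7,8,9,10,11,12,13}  (accept∈set)
'b' @ 4: {1,7,8,9,10,11,12,13}  (accept∈set)
'b' @ 5: {1,7,8,9,10,11,12,13}  (accept∈set)
end set {1,7,8,9,10,11,12,13} — state 11 in

Answer: ACCEPT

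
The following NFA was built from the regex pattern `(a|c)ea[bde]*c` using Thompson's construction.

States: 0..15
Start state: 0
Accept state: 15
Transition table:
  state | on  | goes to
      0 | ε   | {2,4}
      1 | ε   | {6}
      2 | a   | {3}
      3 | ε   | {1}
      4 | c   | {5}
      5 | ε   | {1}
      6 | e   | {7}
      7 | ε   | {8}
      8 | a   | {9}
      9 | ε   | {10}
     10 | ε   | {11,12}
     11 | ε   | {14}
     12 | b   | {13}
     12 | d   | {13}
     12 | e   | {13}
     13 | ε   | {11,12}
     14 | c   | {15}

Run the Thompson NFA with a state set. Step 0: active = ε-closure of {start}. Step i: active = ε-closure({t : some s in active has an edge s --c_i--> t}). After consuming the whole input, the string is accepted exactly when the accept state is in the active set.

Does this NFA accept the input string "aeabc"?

Answer: ACCEPT

Derivation:
initial (ε-close {0}): {0,2,4}
'a' @ 1: {1,3,6}
'e' @ 2: {7,8}
'a' @ 3: {9,10,11,12,14}
'b' @ 4: {11,12,13,14}
'c' @ 5: {15}  [accepting]
end set {15} — state 15 in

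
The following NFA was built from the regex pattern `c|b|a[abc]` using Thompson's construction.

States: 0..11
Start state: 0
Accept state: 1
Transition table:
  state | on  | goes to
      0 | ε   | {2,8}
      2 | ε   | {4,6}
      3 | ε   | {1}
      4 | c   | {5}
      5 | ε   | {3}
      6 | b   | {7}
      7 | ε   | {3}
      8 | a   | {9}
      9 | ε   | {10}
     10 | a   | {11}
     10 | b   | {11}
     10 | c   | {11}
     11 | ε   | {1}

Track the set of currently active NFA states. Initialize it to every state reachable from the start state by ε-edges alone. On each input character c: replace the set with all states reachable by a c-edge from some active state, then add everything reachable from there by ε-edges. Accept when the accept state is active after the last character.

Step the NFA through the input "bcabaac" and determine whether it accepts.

Answer: REJECT

Derivation:
initial (ε-close {0}): {0,2,4,6,8}
'b' @ 1: {1,3,7}  [accepting]
'c' @ 2: {}  — no active states
rest 'abaac' ignored (set empty)
after full input: {}  (accept=1 not in)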